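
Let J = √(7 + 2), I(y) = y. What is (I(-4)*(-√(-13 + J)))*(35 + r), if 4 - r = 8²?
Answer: -100*I*√10 ≈ -316.23*I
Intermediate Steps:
r = -60 (r = 4 - 1*8² = 4 - 1*64 = 4 - 64 = -60)
J = 3 (J = √9 = 3)
(I(-4)*(-√(-13 + J)))*(35 + r) = (-(-4)*√(-13 + 3))*(35 - 60) = -(-4)*√(-10)*(-25) = -(-4)*I*√10*(-25) = (4*I*√10)*(-25) = -100*I*√10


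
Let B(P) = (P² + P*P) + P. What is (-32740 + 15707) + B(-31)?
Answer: -15142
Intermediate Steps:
B(P) = P + 2*P² (B(P) = (P² + P²) + P = 2*P² + P = P + 2*P²)
(-32740 + 15707) + B(-31) = (-32740 + 15707) - 31*(1 + 2*(-31)) = -17033 - 31*(1 - 62) = -17033 - 31*(-61) = -17033 + 1891 = -15142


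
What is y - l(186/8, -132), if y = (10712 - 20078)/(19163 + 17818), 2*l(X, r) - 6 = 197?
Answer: -358375/3522 ≈ -101.75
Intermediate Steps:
l(X, r) = 203/2 (l(X, r) = 3 + (½)*197 = 3 + 197/2 = 203/2)
y = -446/1761 (y = -9366/36981 = -9366*1/36981 = -446/1761 ≈ -0.25327)
y - l(186/8, -132) = -446/1761 - 1*203/2 = -446/1761 - 203/2 = -358375/3522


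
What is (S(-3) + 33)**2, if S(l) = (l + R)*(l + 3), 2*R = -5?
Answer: 1089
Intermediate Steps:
R = -5/2 (R = (1/2)*(-5) = -5/2 ≈ -2.5000)
S(l) = (3 + l)*(-5/2 + l) (S(l) = (l - 5/2)*(l + 3) = (-5/2 + l)*(3 + l) = (3 + l)*(-5/2 + l))
(S(-3) + 33)**2 = ((-15/2 + (-3)**2 + (1/2)*(-3)) + 33)**2 = ((-15/2 + 9 - 3/2) + 33)**2 = (0 + 33)**2 = 33**2 = 1089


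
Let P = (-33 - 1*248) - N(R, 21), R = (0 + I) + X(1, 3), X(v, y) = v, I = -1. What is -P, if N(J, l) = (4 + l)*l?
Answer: 806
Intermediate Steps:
R = 0 (R = (0 - 1) + 1 = -1 + 1 = 0)
N(J, l) = l*(4 + l)
P = -806 (P = (-33 - 1*248) - 21*(4 + 21) = (-33 - 248) - 21*25 = -281 - 1*525 = -281 - 525 = -806)
-P = -1*(-806) = 806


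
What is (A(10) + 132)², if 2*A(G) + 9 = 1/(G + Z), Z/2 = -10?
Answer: 6497401/400 ≈ 16244.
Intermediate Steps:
Z = -20 (Z = 2*(-10) = -20)
A(G) = -9/2 + 1/(2*(-20 + G)) (A(G) = -9/2 + 1/(2*(G - 20)) = -9/2 + 1/(2*(-20 + G)))
(A(10) + 132)² = ((181 - 9*10)/(2*(-20 + 10)) + 132)² = ((½)*(181 - 90)/(-10) + 132)² = ((½)*(-⅒)*91 + 132)² = (-91/20 + 132)² = (2549/20)² = 6497401/400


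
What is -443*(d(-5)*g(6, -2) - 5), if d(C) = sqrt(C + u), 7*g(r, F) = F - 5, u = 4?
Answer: 2215 + 443*I ≈ 2215.0 + 443.0*I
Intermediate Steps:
g(r, F) = -5/7 + F/7 (g(r, F) = (F - 5)/7 = (-5 + F)/7 = -5/7 + F/7)
d(C) = sqrt(4 + C) (d(C) = sqrt(C + 4) = sqrt(4 + C))
-443*(d(-5)*g(6, -2) - 5) = -443*(sqrt(4 - 5)*(-5/7 + (1/7)*(-2)) - 5) = -443*(sqrt(-1)*(-5/7 - 2/7) - 5) = -443*(I*(-1) - 5) = -443*(-I - 5) = -443*(-5 - I) = 2215 + 443*I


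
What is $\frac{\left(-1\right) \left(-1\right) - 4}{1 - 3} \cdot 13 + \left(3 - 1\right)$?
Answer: $\frac{43}{2} \approx 21.5$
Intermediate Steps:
$\frac{\left(-1\right) \left(-1\right) - 4}{1 - 3} \cdot 13 + \left(3 - 1\right) = \frac{1 - 4}{-2} \cdot 13 + 2 = \left(-3\right) \left(- \frac{1}{2}\right) 13 + 2 = \frac{3}{2} \cdot 13 + 2 = \frac{39}{2} + 2 = \frac{43}{2}$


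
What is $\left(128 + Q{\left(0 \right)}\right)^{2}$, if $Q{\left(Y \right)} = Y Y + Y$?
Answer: $16384$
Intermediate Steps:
$Q{\left(Y \right)} = Y + Y^{2}$ ($Q{\left(Y \right)} = Y^{2} + Y = Y + Y^{2}$)
$\left(128 + Q{\left(0 \right)}\right)^{2} = \left(128 + 0 \left(1 + 0\right)\right)^{2} = \left(128 + 0 \cdot 1\right)^{2} = \left(128 + 0\right)^{2} = 128^{2} = 16384$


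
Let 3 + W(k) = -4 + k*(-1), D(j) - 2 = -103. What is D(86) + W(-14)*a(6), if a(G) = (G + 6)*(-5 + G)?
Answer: -17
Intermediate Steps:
D(j) = -101 (D(j) = 2 - 103 = -101)
a(G) = (-5 + G)*(6 + G) (a(G) = (6 + G)*(-5 + G) = (-5 + G)*(6 + G))
W(k) = -7 - k (W(k) = -3 + (-4 + k*(-1)) = -3 + (-4 - k) = -7 - k)
D(86) + W(-14)*a(6) = -101 + (-7 - 1*(-14))*(-30 + 6 + 6²) = -101 + (-7 + 14)*(-30 + 6 + 36) = -101 + 7*12 = -101 + 84 = -17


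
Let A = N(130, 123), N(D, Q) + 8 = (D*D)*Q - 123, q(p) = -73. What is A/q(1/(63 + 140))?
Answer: -2078569/73 ≈ -28474.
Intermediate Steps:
N(D, Q) = -131 + Q*D² (N(D, Q) = -8 + ((D*D)*Q - 123) = -8 + (D²*Q - 123) = -8 + (Q*D² - 123) = -8 + (-123 + Q*D²) = -131 + Q*D²)
A = 2078569 (A = -131 + 123*130² = -131 + 123*16900 = -131 + 2078700 = 2078569)
A/q(1/(63 + 140)) = 2078569/(-73) = 2078569*(-1/73) = -2078569/73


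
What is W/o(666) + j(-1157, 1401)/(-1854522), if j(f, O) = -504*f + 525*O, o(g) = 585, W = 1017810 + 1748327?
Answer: 189966315167/40181310 ≈ 4727.7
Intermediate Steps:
W = 2766137
W/o(666) + j(-1157, 1401)/(-1854522) = 2766137/585 + (-504*(-1157) + 525*1401)/(-1854522) = 2766137*(1/585) + (583128 + 735525)*(-1/1854522) = 2766137/585 + 1318653*(-1/1854522) = 2766137/585 - 48839/68686 = 189966315167/40181310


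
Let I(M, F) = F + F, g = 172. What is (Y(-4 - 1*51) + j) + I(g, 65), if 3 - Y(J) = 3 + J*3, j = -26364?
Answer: -26069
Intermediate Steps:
I(M, F) = 2*F
Y(J) = -3*J (Y(J) = 3 - (3 + J*3) = 3 - (3 + 3*J) = 3 + (-3 - 3*J) = -3*J)
(Y(-4 - 1*51) + j) + I(g, 65) = (-3*(-4 - 1*51) - 26364) + 2*65 = (-3*(-4 - 51) - 26364) + 130 = (-3*(-55) - 26364) + 130 = (165 - 26364) + 130 = -26199 + 130 = -26069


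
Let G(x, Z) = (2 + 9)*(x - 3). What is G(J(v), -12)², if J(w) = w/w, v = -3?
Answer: 484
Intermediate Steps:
J(w) = 1
G(x, Z) = -33 + 11*x (G(x, Z) = 11*(-3 + x) = -33 + 11*x)
G(J(v), -12)² = (-33 + 11*1)² = (-33 + 11)² = (-22)² = 484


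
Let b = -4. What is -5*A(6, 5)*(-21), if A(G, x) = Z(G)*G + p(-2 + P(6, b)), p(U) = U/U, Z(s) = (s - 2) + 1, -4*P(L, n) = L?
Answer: 3255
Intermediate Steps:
P(L, n) = -L/4
Z(s) = -1 + s (Z(s) = (-2 + s) + 1 = -1 + s)
p(U) = 1
A(G, x) = 1 + G*(-1 + G) (A(G, x) = (-1 + G)*G + 1 = G*(-1 + G) + 1 = 1 + G*(-1 + G))
-5*A(6, 5)*(-21) = -5*(1 + 6*(-1 + 6))*(-21) = -5*(1 + 6*5)*(-21) = -5*(1 + 30)*(-21) = -5*31*(-21) = -155*(-21) = 3255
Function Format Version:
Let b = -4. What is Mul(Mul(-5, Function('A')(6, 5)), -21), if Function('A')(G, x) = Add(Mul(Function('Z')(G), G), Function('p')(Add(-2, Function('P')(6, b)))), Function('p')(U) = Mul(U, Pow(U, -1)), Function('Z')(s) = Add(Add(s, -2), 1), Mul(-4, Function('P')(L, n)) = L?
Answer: 3255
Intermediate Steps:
Function('P')(L, n) = Mul(Rational(-1, 4), L)
Function('Z')(s) = Add(-1, s) (Function('Z')(s) = Add(Add(-2, s), 1) = Add(-1, s))
Function('p')(U) = 1
Function('A')(G, x) = Add(1, Mul(G, Add(-1, G))) (Function('A')(G, x) = Add(Mul(Add(-1, G), G), 1) = Add(Mul(G, Add(-1, G)), 1) = Add(1, Mul(G, Add(-1, G))))
Mul(Mul(-5, Function('A')(6, 5)), -21) = Mul(Mul(-5, Add(1, Mul(6, Add(-1, 6)))), -21) = Mul(Mul(-5, Add(1, Mul(6, 5))), -21) = Mul(Mul(-5, Add(1, 30)), -21) = Mul(Mul(-5, 31), -21) = Mul(-155, -21) = 3255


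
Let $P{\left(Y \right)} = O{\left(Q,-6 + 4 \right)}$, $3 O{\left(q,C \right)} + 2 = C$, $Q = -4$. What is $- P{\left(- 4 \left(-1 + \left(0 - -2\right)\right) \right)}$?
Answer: $\frac{4}{3} \approx 1.3333$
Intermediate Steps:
$O{\left(q,C \right)} = - \frac{2}{3} + \frac{C}{3}$
$P{\left(Y \right)} = - \frac{4}{3}$ ($P{\left(Y \right)} = - \frac{2}{3} + \frac{-6 + 4}{3} = - \frac{2}{3} + \frac{1}{3} \left(-2\right) = - \frac{2}{3} - \frac{2}{3} = - \frac{4}{3}$)
$- P{\left(- 4 \left(-1 + \left(0 - -2\right)\right) \right)} = \left(-1\right) \left(- \frac{4}{3}\right) = \frac{4}{3}$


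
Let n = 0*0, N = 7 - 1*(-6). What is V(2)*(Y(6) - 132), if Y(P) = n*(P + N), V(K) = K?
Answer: -264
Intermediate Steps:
N = 13 (N = 7 + 6 = 13)
n = 0
Y(P) = 0 (Y(P) = 0*(P + 13) = 0*(13 + P) = 0)
V(2)*(Y(6) - 132) = 2*(0 - 132) = 2*(-132) = -264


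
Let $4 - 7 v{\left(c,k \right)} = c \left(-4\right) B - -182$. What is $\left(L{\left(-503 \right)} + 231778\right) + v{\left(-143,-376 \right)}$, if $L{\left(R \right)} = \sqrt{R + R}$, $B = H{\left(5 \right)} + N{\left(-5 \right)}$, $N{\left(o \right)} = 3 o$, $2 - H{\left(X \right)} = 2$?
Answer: $\frac{1630848}{7} + i \sqrt{1006} \approx 2.3298 \cdot 10^{5} + 31.717 i$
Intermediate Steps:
$H{\left(X \right)} = 0$ ($H{\left(X \right)} = 2 - 2 = 0$)
$B = -15$ ($B = 0 + 3 \left(-5\right) = 0 - 15 = -15$)
$L{\left(R \right)} = \sqrt{2} \sqrt{R}$ ($L{\left(R \right)} = \sqrt{2 R} = \sqrt{2} \sqrt{R}$)
$v{\left(c,k \right)} = - \frac{178}{7} - \frac{60 c}{7}$ ($v{\left(c,k \right)} = \frac{4}{7} - \frac{c \left(-4\right) \left(-15\right) - -182}{7} = \frac{4}{7} - \frac{- 4 c \left(-15\right) + 182}{7} = \frac{4}{7} - \frac{60 c + 182}{7} = \frac{4}{7} - \frac{182 + 60 c}{7} = \frac{4}{7} - \left(26 + \frac{60 c}{7}\right) = - \frac{178}{7} - \frac{60 c}{7}$)
$\left(L{\left(-503 \right)} + 231778\right) + v{\left(-143,-376 \right)} = \left(\sqrt{2} \sqrt{-503} + 231778\right) - - \frac{8402}{7} = \left(\sqrt{2} i \sqrt{503} + 231778\right) + \left(- \frac{178}{7} + \frac{8580}{7}\right) = \left(i \sqrt{1006} + 231778\right) + \frac{8402}{7} = \left(231778 + i \sqrt{1006}\right) + \frac{8402}{7} = \frac{1630848}{7} + i \sqrt{1006}$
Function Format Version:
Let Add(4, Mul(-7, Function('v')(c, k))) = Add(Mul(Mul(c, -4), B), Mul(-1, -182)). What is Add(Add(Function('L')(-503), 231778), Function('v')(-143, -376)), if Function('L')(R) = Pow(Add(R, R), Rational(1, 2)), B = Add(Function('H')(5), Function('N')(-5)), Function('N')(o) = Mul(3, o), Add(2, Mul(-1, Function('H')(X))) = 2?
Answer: Add(Rational(1630848, 7), Mul(I, Pow(1006, Rational(1, 2)))) ≈ Add(2.3298e+5, Mul(31.717, I))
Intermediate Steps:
Function('H')(X) = 0 (Function('H')(X) = Add(2, Mul(-1, 2)) = Add(2, -2) = 0)
B = -15 (B = Add(0, Mul(3, -5)) = Add(0, -15) = -15)
Function('L')(R) = Mul(Pow(2, Rational(1, 2)), Pow(R, Rational(1, 2))) (Function('L')(R) = Pow(Mul(2, R), Rational(1, 2)) = Mul(Pow(2, Rational(1, 2)), Pow(R, Rational(1, 2))))
Function('v')(c, k) = Add(Rational(-178, 7), Mul(Rational(-60, 7), c)) (Function('v')(c, k) = Add(Rational(4, 7), Mul(Rational(-1, 7), Add(Mul(Mul(c, -4), -15), Mul(-1, -182)))) = Add(Rational(4, 7), Mul(Rational(-1, 7), Add(Mul(Mul(-4, c), -15), 182))) = Add(Rational(4, 7), Mul(Rational(-1, 7), Add(Mul(60, c), 182))) = Add(Rational(4, 7), Mul(Rational(-1, 7), Add(182, Mul(60, c)))) = Add(Rational(4, 7), Add(-26, Mul(Rational(-60, 7), c))) = Add(Rational(-178, 7), Mul(Rational(-60, 7), c)))
Add(Add(Function('L')(-503), 231778), Function('v')(-143, -376)) = Add(Add(Mul(Pow(2, Rational(1, 2)), Pow(-503, Rational(1, 2))), 231778), Add(Rational(-178, 7), Mul(Rational(-60, 7), -143))) = Add(Add(Mul(Pow(2, Rational(1, 2)), Mul(I, Pow(503, Rational(1, 2)))), 231778), Add(Rational(-178, 7), Rational(8580, 7))) = Add(Add(Mul(I, Pow(1006, Rational(1, 2))), 231778), Rational(8402, 7)) = Add(Add(231778, Mul(I, Pow(1006, Rational(1, 2)))), Rational(8402, 7)) = Add(Rational(1630848, 7), Mul(I, Pow(1006, Rational(1, 2))))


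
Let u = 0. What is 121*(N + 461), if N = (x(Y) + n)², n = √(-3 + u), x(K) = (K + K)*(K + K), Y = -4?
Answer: 551034 + 15488*I*√3 ≈ 5.5103e+5 + 26826.0*I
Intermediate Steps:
x(K) = 4*K² (x(K) = (2*K)*(2*K) = 4*K²)
n = I*√3 (n = √(-3 + 0) = √(-3) = I*√3 ≈ 1.732*I)
N = (64 + I*√3)² (N = (4*(-4)² + I*√3)² = (4*16 + I*√3)² = (64 + I*√3)² ≈ 4093.0 + 221.7*I)
121*(N + 461) = 121*((64 + I*√3)² + 461) = 121*(461 + (64 + I*√3)²) = 55781 + 121*(64 + I*√3)²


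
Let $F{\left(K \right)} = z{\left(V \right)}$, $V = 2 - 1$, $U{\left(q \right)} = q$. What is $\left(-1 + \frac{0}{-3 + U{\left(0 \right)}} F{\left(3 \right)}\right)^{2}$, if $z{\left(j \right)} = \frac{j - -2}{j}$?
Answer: $1$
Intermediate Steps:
$V = 1$ ($V = 2 - 1 = 1$)
$z{\left(j \right)} = \frac{2 + j}{j}$ ($z{\left(j \right)} = \frac{j + 2}{j} = \frac{2 + j}{j}$)
$F{\left(K \right)} = 3$ ($F{\left(K \right)} = \frac{2 + 1}{1} = 1 \cdot 3 = 3$)
$\left(-1 + \frac{0}{-3 + U{\left(0 \right)}} F{\left(3 \right)}\right)^{2} = \left(-1 + \frac{0}{-3 + 0} \cdot 3\right)^{2} = \left(-1 + \frac{0}{-3} \cdot 3\right)^{2} = \left(-1 + 0 \left(- \frac{1}{3}\right) 3\right)^{2} = \left(-1 + 0 \cdot 3\right)^{2} = \left(-1 + 0\right)^{2} = \left(-1\right)^{2} = 1$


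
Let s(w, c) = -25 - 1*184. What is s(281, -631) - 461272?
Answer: -461481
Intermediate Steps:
s(w, c) = -209 (s(w, c) = -25 - 184 = -209)
s(281, -631) - 461272 = -209 - 461272 = -461481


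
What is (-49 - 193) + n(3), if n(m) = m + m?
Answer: -236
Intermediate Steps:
n(m) = 2*m
(-49 - 193) + n(3) = (-49 - 193) + 2*3 = -242 + 6 = -236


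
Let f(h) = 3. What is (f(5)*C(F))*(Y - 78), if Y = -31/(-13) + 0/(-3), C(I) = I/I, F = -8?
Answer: -2949/13 ≈ -226.85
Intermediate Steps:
C(I) = 1
Y = 31/13 (Y = -31*(-1/13) + 0*(-⅓) = 31/13 + 0 = 31/13 ≈ 2.3846)
(f(5)*C(F))*(Y - 78) = (3*1)*(31/13 - 78) = 3*(-983/13) = -2949/13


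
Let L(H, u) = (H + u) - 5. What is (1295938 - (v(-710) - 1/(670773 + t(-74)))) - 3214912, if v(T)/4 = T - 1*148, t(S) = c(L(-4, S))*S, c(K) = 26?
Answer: -1281208351157/668849 ≈ -1.9155e+6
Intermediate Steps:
L(H, u) = -5 + H + u
t(S) = 26*S
v(T) = -592 + 4*T (v(T) = 4*(T - 1*148) = 4*(T - 148) = 4*(-148 + T) = -592 + 4*T)
(1295938 - (v(-710) - 1/(670773 + t(-74)))) - 3214912 = (1295938 - ((-592 + 4*(-710)) - 1/(670773 + 26*(-74)))) - 3214912 = (1295938 - ((-592 - 2840) - 1/(670773 - 1924))) - 3214912 = (1295938 - (-3432 - 1/668849)) - 3214912 = (1295938 - 1*(-2295489769/668849)) - 3214912 = (1295938 + 2295489769/668849) - 3214912 = 869082325131/668849 - 3214912 = -1281208351157/668849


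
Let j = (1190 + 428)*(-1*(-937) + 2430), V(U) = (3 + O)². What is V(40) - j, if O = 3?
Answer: -5447770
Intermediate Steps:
V(U) = 36 (V(U) = (3 + 3)² = 6² = 36)
j = 5447806 (j = 1618*(937 + 2430) = 1618*3367 = 5447806)
V(40) - j = 36 - 1*5447806 = 36 - 5447806 = -5447770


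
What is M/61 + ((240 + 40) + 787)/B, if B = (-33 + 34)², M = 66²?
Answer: 69443/61 ≈ 1138.4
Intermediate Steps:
M = 4356
B = 1 (B = 1² = 1)
M/61 + ((240 + 40) + 787)/B = 4356/61 + ((240 + 40) + 787)/1 = 4356*(1/61) + (280 + 787)*1 = 4356/61 + 1067*1 = 4356/61 + 1067 = 69443/61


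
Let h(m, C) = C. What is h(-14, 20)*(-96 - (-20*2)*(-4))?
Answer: -5120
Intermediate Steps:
h(-14, 20)*(-96 - (-20*2)*(-4)) = 20*(-96 - (-20*2)*(-4)) = 20*(-96 - (-5*8)*(-4)) = 20*(-96 - (-40)*(-4)) = 20*(-96 - 1*160) = 20*(-96 - 160) = 20*(-256) = -5120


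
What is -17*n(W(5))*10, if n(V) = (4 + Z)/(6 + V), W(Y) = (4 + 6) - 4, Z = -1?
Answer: -85/2 ≈ -42.500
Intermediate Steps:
W(Y) = 6 (W(Y) = 10 - 4 = 6)
n(V) = 3/(6 + V) (n(V) = (4 - 1)/(6 + V) = 3/(6 + V))
-17*n(W(5))*10 = -51/(6 + 6)*10 = -51/12*10 = -17*¼*10 = -17/4*10 = -85/2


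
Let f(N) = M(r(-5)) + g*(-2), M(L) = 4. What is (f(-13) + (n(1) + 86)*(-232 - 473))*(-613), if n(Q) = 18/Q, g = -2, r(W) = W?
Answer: 44940256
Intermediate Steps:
f(N) = 8 (f(N) = 4 - 2*(-2) = 4 + 4 = 8)
(f(-13) + (n(1) + 86)*(-232 - 473))*(-613) = (8 + (18/1 + 86)*(-232 - 473))*(-613) = (8 + (18*1 + 86)*(-705))*(-613) = (8 + (18 + 86)*(-705))*(-613) = (8 + 104*(-705))*(-613) = (8 - 73320)*(-613) = -73312*(-613) = 44940256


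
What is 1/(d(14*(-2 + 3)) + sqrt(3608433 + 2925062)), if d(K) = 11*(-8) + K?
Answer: 74/6528019 + sqrt(6533495)/6528019 ≈ 0.00040289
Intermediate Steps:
d(K) = -88 + K
1/(d(14*(-2 + 3)) + sqrt(3608433 + 2925062)) = 1/((-88 + 14*(-2 + 3)) + sqrt(3608433 + 2925062)) = 1/((-88 + 14*1) + sqrt(6533495)) = 1/((-88 + 14) + sqrt(6533495)) = 1/(-74 + sqrt(6533495))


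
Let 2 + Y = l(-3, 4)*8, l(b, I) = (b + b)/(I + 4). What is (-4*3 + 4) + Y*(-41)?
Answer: 320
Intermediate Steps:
l(b, I) = 2*b/(4 + I) (l(b, I) = (2*b)/(4 + I) = 2*b/(4 + I))
Y = -8 (Y = -2 + (2*(-3)/(4 + 4))*8 = -2 + (2*(-3)/8)*8 = -2 + (2*(-3)*(1/8))*8 = -2 - 3/4*8 = -2 - 6 = -8)
(-4*3 + 4) + Y*(-41) = (-4*3 + 4) - 8*(-41) = (-12 + 4) + 328 = -8 + 328 = 320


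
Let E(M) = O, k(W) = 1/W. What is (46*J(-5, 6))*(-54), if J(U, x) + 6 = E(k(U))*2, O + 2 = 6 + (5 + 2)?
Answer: -39744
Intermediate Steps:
O = 11 (O = -2 + (6 + (5 + 2)) = -2 + (6 + 7) = -2 + 13 = 11)
E(M) = 11
J(U, x) = 16 (J(U, x) = -6 + 11*2 = -6 + 22 = 16)
(46*J(-5, 6))*(-54) = (46*16)*(-54) = 736*(-54) = -39744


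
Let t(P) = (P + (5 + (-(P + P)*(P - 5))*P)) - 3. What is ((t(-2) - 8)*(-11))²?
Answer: 278784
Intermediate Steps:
t(P) = 2 + P - 2*P²*(-5 + P) (t(P) = (P + (5 + (-2*P*(-5 + P))*P)) - 3 = (P + (5 - 2*P²*(-5 + P))) - 3 = (5 + P - 2*P²*(-5 + P)) - 3 = 2 + P - 2*P²*(-5 + P))
((t(-2) - 8)*(-11))² = (((2 - 2 - 2*(-2)³ + 10*(-2)²) - 8)*(-11))² = (((2 - 2 - 2*(-8) + 10*4) - 8)*(-11))² = (((2 - 2 + 16 + 40) - 8)*(-11))² = ((56 - 8)*(-11))² = (48*(-11))² = (-528)² = 278784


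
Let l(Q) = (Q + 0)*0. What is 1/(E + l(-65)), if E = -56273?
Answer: -1/56273 ≈ -1.7771e-5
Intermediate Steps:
l(Q) = 0 (l(Q) = Q*0 = 0)
1/(E + l(-65)) = 1/(-56273 + 0) = 1/(-56273) = -1/56273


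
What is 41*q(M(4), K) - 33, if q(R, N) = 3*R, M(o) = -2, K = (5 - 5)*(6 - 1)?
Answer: -279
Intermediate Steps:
K = 0 (K = 0*5 = 0)
41*q(M(4), K) - 33 = 41*(3*(-2)) - 33 = 41*(-6) - 33 = -246 - 33 = -279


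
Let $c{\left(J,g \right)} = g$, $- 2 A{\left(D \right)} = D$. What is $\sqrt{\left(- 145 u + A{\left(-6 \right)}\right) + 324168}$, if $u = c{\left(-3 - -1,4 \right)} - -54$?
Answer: $\sqrt{315761} \approx 561.93$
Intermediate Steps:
$A{\left(D \right)} = - \frac{D}{2}$
$u = 58$ ($u = 4 - -54 = 4 + 54 = 58$)
$\sqrt{\left(- 145 u + A{\left(-6 \right)}\right) + 324168} = \sqrt{\left(\left(-145\right) 58 - -3\right) + 324168} = \sqrt{\left(-8410 + 3\right) + 324168} = \sqrt{-8407 + 324168} = \sqrt{315761}$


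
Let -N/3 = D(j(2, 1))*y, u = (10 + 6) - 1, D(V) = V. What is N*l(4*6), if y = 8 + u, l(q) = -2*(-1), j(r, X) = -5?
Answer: 690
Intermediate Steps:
u = 15 (u = 16 - 1 = 15)
l(q) = 2
y = 23 (y = 8 + 15 = 23)
N = 345 (N = -(-15)*23 = -3*(-115) = 345)
N*l(4*6) = 345*2 = 690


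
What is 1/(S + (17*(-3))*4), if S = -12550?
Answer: -1/12754 ≈ -7.8407e-5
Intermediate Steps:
1/(S + (17*(-3))*4) = 1/(-12550 + (17*(-3))*4) = 1/(-12550 - 51*4) = 1/(-12550 - 204) = 1/(-12754) = -1/12754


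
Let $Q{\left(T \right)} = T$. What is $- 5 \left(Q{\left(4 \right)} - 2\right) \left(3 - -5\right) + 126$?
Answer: $46$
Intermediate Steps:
$- 5 \left(Q{\left(4 \right)} - 2\right) \left(3 - -5\right) + 126 = - 5 \left(4 - 2\right) \left(3 - -5\right) + 126 = \left(-5\right) 2 \left(3 + 5\right) + 126 = \left(-10\right) 8 + 126 = -80 + 126 = 46$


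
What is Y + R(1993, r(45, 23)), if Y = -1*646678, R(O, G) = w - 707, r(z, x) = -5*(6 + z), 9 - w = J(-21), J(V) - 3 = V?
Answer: -647358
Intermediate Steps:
J(V) = 3 + V
w = 27 (w = 9 - (3 - 21) = 9 - 1*(-18) = 9 + 18 = 27)
r(z, x) = -30 - 5*z
R(O, G) = -680 (R(O, G) = 27 - 707 = -680)
Y = -646678
Y + R(1993, r(45, 23)) = -646678 - 680 = -647358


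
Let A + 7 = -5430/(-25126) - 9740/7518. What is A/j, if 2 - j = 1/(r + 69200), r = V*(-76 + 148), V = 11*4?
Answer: -27611745822592/6835011520995 ≈ -4.0397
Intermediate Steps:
V = 44
r = 3168 (r = 44*(-76 + 148) = 44*72 = 3168)
j = 144735/72368 (j = 2 - 1/(3168 + 69200) = 2 - 1/72368 = 144735/72368 ≈ 2.0000)
A = -381546344/47224317 (A = -7 + (-5430/(-25126) - 9740/7518) = -7 + (-5430*(-1/25126) - 9740*1/7518) = -7 + (2715/12563 - 4870/3759) = -7 - 50976125/47224317 = -381546344/47224317 ≈ -8.0795)
A/j = -381546344/(47224317*144735/72368) = -381546344/47224317*72368/144735 = -27611745822592/6835011520995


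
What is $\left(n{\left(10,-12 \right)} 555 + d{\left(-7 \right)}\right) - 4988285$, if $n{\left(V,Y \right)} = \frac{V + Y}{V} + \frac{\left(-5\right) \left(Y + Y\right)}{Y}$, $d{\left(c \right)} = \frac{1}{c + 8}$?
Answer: $-4993945$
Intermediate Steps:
$d{\left(c \right)} = \frac{1}{8 + c}$
$n{\left(V,Y \right)} = -10 + \frac{V + Y}{V}$ ($n{\left(V,Y \right)} = \frac{V + Y}{V} + \frac{\left(-5\right) 2 Y}{Y} = \frac{V + Y}{V} + \frac{\left(-10\right) Y}{Y} = \frac{V + Y}{V} - 10 = -10 + \frac{V + Y}{V}$)
$\left(n{\left(10,-12 \right)} 555 + d{\left(-7 \right)}\right) - 4988285 = \left(\left(-9 - \frac{12}{10}\right) 555 + \frac{1}{8 - 7}\right) - 4988285 = \left(\left(-9 - \frac{6}{5}\right) 555 + 1^{-1}\right) - 4988285 = \left(\left(-9 - \frac{6}{5}\right) 555 + 1\right) - 4988285 = \left(\left(- \frac{51}{5}\right) 555 + 1\right) - 4988285 = \left(-5661 + 1\right) - 4988285 = -5660 - 4988285 = -4993945$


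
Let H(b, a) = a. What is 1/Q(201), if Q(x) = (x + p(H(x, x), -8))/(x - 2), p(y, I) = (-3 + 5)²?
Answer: 199/205 ≈ 0.97073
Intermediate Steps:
p(y, I) = 4 (p(y, I) = 2² = 4)
Q(x) = (4 + x)/(-2 + x) (Q(x) = (x + 4)/(x - 2) = (4 + x)/(-2 + x))
1/Q(201) = 1/((4 + 201)/(-2 + 201)) = 1/(205/199) = 199/205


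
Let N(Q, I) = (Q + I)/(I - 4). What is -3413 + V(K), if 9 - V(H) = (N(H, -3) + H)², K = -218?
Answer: -1869821/49 ≈ -38160.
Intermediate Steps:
N(Q, I) = (I + Q)/(-4 + I)
V(H) = 9 - (3/7 + 6*H/7)² (V(H) = 9 - ((-3 + H)/(-4 - 3) + H)² = 9 - ((-3 + H)/(-7) + H)² = 9 - (-(-3 + H)/7 + H)² = 9 - ((3/7 - H/7) + H)² = 9 - (3/7 + 6*H/7)²)
-3413 + V(K) = -3413 + (9 - 9*(1 + 2*(-218))²/49) = -3413 + (9 - 9*(1 - 436)²/49) = -3413 + (9 - 9/49*(-435)²) = -3413 + (9 - 9/49*189225) = -3413 + (9 - 1703025/49) = -3413 - 1702584/49 = -1869821/49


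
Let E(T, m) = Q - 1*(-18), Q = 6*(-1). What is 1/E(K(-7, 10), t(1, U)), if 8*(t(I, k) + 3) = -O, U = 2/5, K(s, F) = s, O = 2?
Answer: 1/12 ≈ 0.083333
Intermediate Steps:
U = 2/5 (U = 2*(1/5) = 2/5 ≈ 0.40000)
Q = -6
t(I, k) = -13/4 (t(I, k) = -3 + (-1*2)/8 = -3 + (1/8)*(-2) = -3 - 1/4 = -13/4)
E(T, m) = 12 (E(T, m) = -6 - 1*(-18) = -6 + 18 = 12)
1/E(K(-7, 10), t(1, U)) = 1/12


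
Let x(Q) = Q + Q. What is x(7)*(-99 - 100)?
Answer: -2786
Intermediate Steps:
x(Q) = 2*Q
x(7)*(-99 - 100) = (2*7)*(-99 - 100) = 14*(-199) = -2786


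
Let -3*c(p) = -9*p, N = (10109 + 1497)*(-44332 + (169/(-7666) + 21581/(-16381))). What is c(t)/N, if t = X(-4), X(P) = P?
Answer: 753460476/32306673479176621 ≈ 2.3322e-8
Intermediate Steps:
t = -4
N = -32306673479176621/62788373 (N = 11606*(-44332 + (169*(-1/7666) + 21581*(-1/16381))) = 11606*(-44332 + (-169/7666 - 21581/16381)) = 11606*(-44332 - 168208335/125576746) = 11606*(-5567236512007/125576746) = -32306673479176621/62788373 ≈ -5.1453e+8)
c(p) = 3*p (c(p) = -(-3)*p = 3*p)
c(t)/N = (3*(-4))/(-32306673479176621/62788373) = -12*(-62788373/32306673479176621) = 753460476/32306673479176621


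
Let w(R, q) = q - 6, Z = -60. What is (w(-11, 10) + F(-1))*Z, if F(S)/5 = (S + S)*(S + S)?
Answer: -1440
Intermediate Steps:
F(S) = 20*S**2 (F(S) = 5*((S + S)*(S + S)) = 5*((2*S)*(2*S)) = 5*(4*S**2) = 20*S**2)
w(R, q) = -6 + q
(w(-11, 10) + F(-1))*Z = ((-6 + 10) + 20*(-1)**2)*(-60) = (4 + 20*1)*(-60) = (4 + 20)*(-60) = 24*(-60) = -1440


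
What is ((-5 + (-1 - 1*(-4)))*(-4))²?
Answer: 64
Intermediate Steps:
((-5 + (-1 - 1*(-4)))*(-4))² = ((-5 + (-1 + 4))*(-4))² = ((-5 + 3)*(-4))² = (-2*(-4))² = 8² = 64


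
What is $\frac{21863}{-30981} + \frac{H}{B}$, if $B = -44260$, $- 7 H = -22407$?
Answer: $- \frac{1066826561}{1371219060} \approx -0.77801$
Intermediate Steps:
$H = 3201$ ($H = \left(- \frac{1}{7}\right) \left(-22407\right) = 3201$)
$\frac{21863}{-30981} + \frac{H}{B} = \frac{21863}{-30981} + \frac{3201}{-44260} = 21863 \left(- \frac{1}{30981}\right) + 3201 \left(- \frac{1}{44260}\right) = - \frac{21863}{30981} - \frac{3201}{44260} = - \frac{1066826561}{1371219060}$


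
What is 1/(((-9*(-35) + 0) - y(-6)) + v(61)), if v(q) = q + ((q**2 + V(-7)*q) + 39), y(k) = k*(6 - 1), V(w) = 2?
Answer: 1/4288 ≈ 0.00023321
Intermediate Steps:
y(k) = 5*k (y(k) = k*5 = 5*k)
v(q) = 39 + q**2 + 3*q (v(q) = q + ((q**2 + 2*q) + 39) = q + (39 + q**2 + 2*q) = 39 + q**2 + 3*q)
1/(((-9*(-35) + 0) - y(-6)) + v(61)) = 1/(((-9*(-35) + 0) - 5*(-6)) + (39 + 61**2 + 3*61)) = 1/(((315 + 0) - 1*(-30)) + (39 + 3721 + 183)) = 1/((315 + 30) + 3943) = 1/(345 + 3943) = 1/4288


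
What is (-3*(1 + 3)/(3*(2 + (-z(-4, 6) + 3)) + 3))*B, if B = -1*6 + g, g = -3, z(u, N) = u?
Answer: 18/5 ≈ 3.6000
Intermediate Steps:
B = -9 (B = -1*6 - 3 = -6 - 3 = -9)
(-3*(1 + 3)/(3*(2 + (-z(-4, 6) + 3)) + 3))*B = -3*(1 + 3)/(3*(2 + (-1*(-4) + 3)) + 3)*(-9) = -12/(3*(2 + (4 + 3)) + 3)*(-9) = -12/(3*(2 + 7) + 3)*(-9) = -12/(3*9 + 3)*(-9) = -12/(27 + 3)*(-9) = -12/30*(-9) = -3*2/15*(-9) = -⅖*(-9) = 18/5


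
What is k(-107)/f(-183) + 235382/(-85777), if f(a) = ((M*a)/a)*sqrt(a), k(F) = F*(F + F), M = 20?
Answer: -235382/85777 - 11449*I*sqrt(183)/1830 ≈ -2.7441 - 84.633*I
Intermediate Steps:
k(F) = 2*F**2 (k(F) = F*(2*F) = 2*F**2)
f(a) = 20*sqrt(a) (f(a) = ((20*a)/a)*sqrt(a) = 20*sqrt(a))
k(-107)/f(-183) + 235382/(-85777) = (2*(-107)**2)/((20*sqrt(-183))) + 235382/(-85777) = (2*11449)/((20*(I*sqrt(183)))) + 235382*(-1/85777) = 22898/((20*I*sqrt(183))) - 235382/85777 = 22898*(-I*sqrt(183)/3660) - 235382/85777 = -11449*I*sqrt(183)/1830 - 235382/85777 = -235382/85777 - 11449*I*sqrt(183)/1830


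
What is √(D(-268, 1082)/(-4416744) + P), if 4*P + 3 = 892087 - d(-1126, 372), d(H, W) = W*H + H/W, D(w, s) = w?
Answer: √1536020383252719340662/68459532 ≈ 572.49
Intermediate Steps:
d(H, W) = H*W + H/W
P = 243838379/744 (P = -¾ + (892087 - (-1126*372 - 1126/372))/4 = -¾ + (892087 - (-418872 - 1126*1/372))/4 = -¾ + (892087 - (-418872 - 563/186))/4 = -¾ + (892087 - 1*(-77910755/186))/4 = -¾ + (892087 + 77910755/186)/4 = -¾ + (¼)*(243838937/186) = -¾ + 243838937/744 = 243838379/744 ≈ 3.2774e+5)
√(D(-268, 1082)/(-4416744) + P) = √(-268/(-4416744) + 243838379/744) = √(-268*(-1/4416744) + 243838379/744) = √(67/1104186 + 243838379/744) = √(44873820734057/136919064) = √1536020383252719340662/68459532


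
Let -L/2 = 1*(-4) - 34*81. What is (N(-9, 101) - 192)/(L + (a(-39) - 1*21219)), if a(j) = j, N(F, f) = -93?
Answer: 285/15742 ≈ 0.018104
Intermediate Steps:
L = 5516 (L = -2*(1*(-4) - 34*81) = -2*(-4 - 2754) = -2*(-2758) = 5516)
(N(-9, 101) - 192)/(L + (a(-39) - 1*21219)) = (-93 - 192)/(5516 + (-39 - 1*21219)) = -285/(5516 + (-39 - 21219)) = -285/(5516 - 21258) = -285/(-15742) = -285*(-1/15742) = 285/15742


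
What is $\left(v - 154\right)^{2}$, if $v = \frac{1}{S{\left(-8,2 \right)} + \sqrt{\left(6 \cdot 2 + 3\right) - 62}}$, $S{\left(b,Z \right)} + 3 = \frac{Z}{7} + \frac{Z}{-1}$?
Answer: $\frac{136554800977}{5752832} + \frac{25607351 i \sqrt{47}}{5752832} \approx 23737.0 + 30.516 i$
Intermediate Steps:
$S{\left(b,Z \right)} = -3 - \frac{6 Z}{7}$ ($S{\left(b,Z \right)} = -3 + \left(\frac{Z}{7} + \frac{Z}{-1}\right) = -3 + \left(Z \frac{1}{7} + Z \left(-1\right)\right) = -3 + \left(\frac{Z}{7} - Z\right) = -3 - \frac{6 Z}{7}$)
$v = \frac{1}{- \frac{33}{7} + i \sqrt{47}}$ ($v = \frac{1}{\left(-3 - \frac{12}{7}\right) + \sqrt{\left(6 \cdot 2 + 3\right) - 62}} = \frac{1}{\left(-3 - \frac{12}{7}\right) + \sqrt{\left(12 + 3\right) - 62}} = \frac{1}{- \frac{33}{7} + \sqrt{15 - 62}} = \frac{1}{- \frac{33}{7} + \sqrt{-47}} = \frac{1}{- \frac{33}{7} + i \sqrt{47}} \approx -0.068101 - 0.099035 i$)
$\left(v - 154\right)^{2} = \left(\left(- \frac{231}{3392} - \frac{49 i \sqrt{47}}{3392}\right) - 154\right)^{2} = \left(- \frac{522599}{3392} - \frac{49 i \sqrt{47}}{3392}\right)^{2}$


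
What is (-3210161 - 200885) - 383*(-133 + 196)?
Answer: -3435175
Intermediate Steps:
(-3210161 - 200885) - 383*(-133 + 196) = -3411046 - 383*63 = -3411046 - 24129 = -3435175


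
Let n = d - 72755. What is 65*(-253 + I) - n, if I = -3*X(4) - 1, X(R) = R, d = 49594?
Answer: 5871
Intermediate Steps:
I = -13 (I = -3*4 - 1 = -12 - 1 = -13)
n = -23161 (n = 49594 - 72755 = -23161)
65*(-253 + I) - n = 65*(-253 - 13) - 1*(-23161) = 65*(-266) + 23161 = -17290 + 23161 = 5871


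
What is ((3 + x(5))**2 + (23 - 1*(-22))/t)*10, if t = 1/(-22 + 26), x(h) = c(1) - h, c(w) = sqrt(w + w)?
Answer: 1860 - 40*sqrt(2) ≈ 1803.4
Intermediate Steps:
c(w) = sqrt(2)*sqrt(w) (c(w) = sqrt(2*w) = sqrt(2)*sqrt(w))
x(h) = sqrt(2) - h (x(h) = sqrt(2)*sqrt(1) - h = sqrt(2)*1 - h = sqrt(2) - h)
t = 1/4 ≈ 0.25000
((3 + x(5))**2 + (23 - 1*(-22))/t)*10 = ((3 + (sqrt(2) - 1*5))**2 + (23 - 1*(-22))/(1/4))*10 = ((3 + (sqrt(2) - 5))**2 + (23 + 22)*4)*10 = ((3 + (-5 + sqrt(2)))**2 + 45*4)*10 = ((-2 + sqrt(2))**2 + 180)*10 = (180 + (-2 + sqrt(2))**2)*10 = 1800 + 10*(-2 + sqrt(2))**2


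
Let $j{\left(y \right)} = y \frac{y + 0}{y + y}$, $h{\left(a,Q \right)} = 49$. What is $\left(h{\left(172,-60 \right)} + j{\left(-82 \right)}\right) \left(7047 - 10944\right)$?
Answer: $-31176$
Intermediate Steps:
$j{\left(y \right)} = \frac{y}{2}$ ($j{\left(y \right)} = y \frac{y}{2 y} = y y \frac{1}{2 y} = y \frac{1}{2} = \frac{y}{2}$)
$\left(h{\left(172,-60 \right)} + j{\left(-82 \right)}\right) \left(7047 - 10944\right) = \left(49 + \frac{1}{2} \left(-82\right)\right) \left(7047 - 10944\right) = \left(49 - 41\right) \left(-3897\right) = 8 \left(-3897\right) = -31176$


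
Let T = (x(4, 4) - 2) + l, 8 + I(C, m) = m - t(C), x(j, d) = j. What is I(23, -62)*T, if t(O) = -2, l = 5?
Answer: -476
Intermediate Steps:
I(C, m) = -6 + m (I(C, m) = -8 + (m - 1*(-2)) = -8 + (m + 2) = -8 + (2 + m) = -6 + m)
T = 7 (T = (4 - 2) + 5 = 2 + 5 = 7)
I(23, -62)*T = (-6 - 62)*7 = -68*7 = -476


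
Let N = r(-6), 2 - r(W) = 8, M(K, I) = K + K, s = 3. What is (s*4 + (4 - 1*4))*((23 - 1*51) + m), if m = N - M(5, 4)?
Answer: -528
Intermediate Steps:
M(K, I) = 2*K
r(W) = -6 (r(W) = 2 - 1*8 = 2 - 8 = -6)
N = -6
m = -16 (m = -6 - 2*5 = -6 - 1*10 = -6 - 10 = -16)
(s*4 + (4 - 1*4))*((23 - 1*51) + m) = (3*4 + (4 - 1*4))*((23 - 1*51) - 16) = (12 + (4 - 4))*((23 - 51) - 16) = (12 + 0)*(-28 - 16) = 12*(-44) = -528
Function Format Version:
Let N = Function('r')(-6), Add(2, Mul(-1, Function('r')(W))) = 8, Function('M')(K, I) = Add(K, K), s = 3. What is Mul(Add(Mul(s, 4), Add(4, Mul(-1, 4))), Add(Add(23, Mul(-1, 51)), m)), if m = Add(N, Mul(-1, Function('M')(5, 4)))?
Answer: -528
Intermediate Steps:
Function('M')(K, I) = Mul(2, K)
Function('r')(W) = -6 (Function('r')(W) = Add(2, Mul(-1, 8)) = Add(2, -8) = -6)
N = -6
m = -16 (m = Add(-6, Mul(-1, Mul(2, 5))) = Add(-6, Mul(-1, 10)) = Add(-6, -10) = -16)
Mul(Add(Mul(s, 4), Add(4, Mul(-1, 4))), Add(Add(23, Mul(-1, 51)), m)) = Mul(Add(Mul(3, 4), Add(4, Mul(-1, 4))), Add(Add(23, Mul(-1, 51)), -16)) = Mul(Add(12, Add(4, -4)), Add(Add(23, -51), -16)) = Mul(Add(12, 0), Add(-28, -16)) = Mul(12, -44) = -528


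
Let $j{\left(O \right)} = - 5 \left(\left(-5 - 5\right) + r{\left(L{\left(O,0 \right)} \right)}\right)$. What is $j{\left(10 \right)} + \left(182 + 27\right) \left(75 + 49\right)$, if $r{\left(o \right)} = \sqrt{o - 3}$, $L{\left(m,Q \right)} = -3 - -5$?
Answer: $25966 - 5 i \approx 25966.0 - 5.0 i$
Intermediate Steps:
$L{\left(m,Q \right)} = 2$ ($L{\left(m,Q \right)} = -3 + 5 = 2$)
$r{\left(o \right)} = \sqrt{-3 + o}$
$j{\left(O \right)} = 50 - 5 i$ ($j{\left(O \right)} = - 5 \left(\left(-5 - 5\right) + \sqrt{-3 + 2}\right) = - 5 \left(-10 + \sqrt{-1}\right) = - 5 \left(-10 + i\right) = 50 - 5 i$)
$j{\left(10 \right)} + \left(182 + 27\right) \left(75 + 49\right) = \left(50 - 5 i\right) + \left(182 + 27\right) \left(75 + 49\right) = \left(50 - 5 i\right) + 209 \cdot 124 = \left(50 - 5 i\right) + 25916 = 25966 - 5 i$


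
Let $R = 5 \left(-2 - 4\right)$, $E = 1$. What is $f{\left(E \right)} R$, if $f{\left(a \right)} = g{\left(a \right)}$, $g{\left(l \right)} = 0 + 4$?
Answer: $-120$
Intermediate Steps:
$g{\left(l \right)} = 4$
$f{\left(a \right)} = 4$
$R = -30$ ($R = 5 \left(-6\right) = -30$)
$f{\left(E \right)} R = 4 \left(-30\right) = -120$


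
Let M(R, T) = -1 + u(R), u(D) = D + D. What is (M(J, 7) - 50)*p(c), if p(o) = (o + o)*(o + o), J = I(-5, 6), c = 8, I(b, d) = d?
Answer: -9984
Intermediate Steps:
u(D) = 2*D
J = 6
M(R, T) = -1 + 2*R
p(o) = 4*o² (p(o) = (2*o)*(2*o) = 4*o²)
(M(J, 7) - 50)*p(c) = ((-1 + 2*6) - 50)*(4*8²) = ((-1 + 12) - 50)*(4*64) = (11 - 50)*256 = -39*256 = -9984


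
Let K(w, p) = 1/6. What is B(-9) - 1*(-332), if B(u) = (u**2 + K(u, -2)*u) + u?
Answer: 805/2 ≈ 402.50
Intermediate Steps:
K(w, p) = 1/6
B(u) = u**2 + 7*u/6 (B(u) = (u**2 + u/6) + u = u**2 + 7*u/6)
B(-9) - 1*(-332) = (1/6)*(-9)*(7 + 6*(-9)) - 1*(-332) = (1/6)*(-9)*(7 - 54) + 332 = (1/6)*(-9)*(-47) + 332 = 141/2 + 332 = 805/2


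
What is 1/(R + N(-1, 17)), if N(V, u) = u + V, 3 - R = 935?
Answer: -1/916 ≈ -0.0010917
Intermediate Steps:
R = -932 (R = 3 - 1*935 = 3 - 935 = -932)
N(V, u) = V + u
1/(R + N(-1, 17)) = 1/(-932 + (-1 + 17)) = 1/(-932 + 16) = 1/(-916) = -1/916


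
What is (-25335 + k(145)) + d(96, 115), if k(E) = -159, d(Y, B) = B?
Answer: -25379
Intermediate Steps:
(-25335 + k(145)) + d(96, 115) = (-25335 - 159) + 115 = -25494 + 115 = -25379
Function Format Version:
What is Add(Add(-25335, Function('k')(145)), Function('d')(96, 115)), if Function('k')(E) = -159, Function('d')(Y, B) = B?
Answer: -25379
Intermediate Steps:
Add(Add(-25335, Function('k')(145)), Function('d')(96, 115)) = Add(Add(-25335, -159), 115) = Add(-25494, 115) = -25379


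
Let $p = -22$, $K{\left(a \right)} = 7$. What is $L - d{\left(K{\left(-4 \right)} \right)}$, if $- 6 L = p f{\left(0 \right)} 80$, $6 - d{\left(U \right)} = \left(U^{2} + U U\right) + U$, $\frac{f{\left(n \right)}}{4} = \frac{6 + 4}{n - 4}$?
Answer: $- \frac{8503}{3} \approx -2834.3$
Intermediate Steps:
$f{\left(n \right)} = \frac{40}{-4 + n}$ ($f{\left(n \right)} = 4 \frac{6 + 4}{n - 4} = 4 \frac{10}{-4 + n} = \frac{40}{-4 + n}$)
$d{\left(U \right)} = 6 - U - 2 U^{2}$ ($d{\left(U \right)} = 6 - \left(\left(U^{2} + U U\right) + U\right) = 6 - \left(\left(U^{2} + U^{2}\right) + U\right) = 6 - \left(2 U^{2} + U\right) = 6 - \left(U + 2 U^{2}\right) = 6 - U - 2 U^{2}$)
$L = - \frac{8800}{3}$ ($L = - \frac{- 22 \frac{40}{-4 + 0} \cdot 80}{6} = - \frac{- 22 \frac{40}{-4} \cdot 80}{6} = - \frac{- 22 \cdot 40 \left(- \frac{1}{4}\right) 80}{6} = - \frac{\left(-22\right) \left(-10\right) 80}{6} = - \frac{220 \cdot 80}{6} = \left(- \frac{1}{6}\right) 17600 = - \frac{8800}{3} \approx -2933.3$)
$L - d{\left(K{\left(-4 \right)} \right)} = - \frac{8800}{3} - \left(6 - 7 - 2 \cdot 7^{2}\right) = - \frac{8800}{3} - \left(6 - 7 - 98\right) = - \frac{8800}{3} - -99 = - \frac{8800}{3} + 99 = - \frac{8503}{3}$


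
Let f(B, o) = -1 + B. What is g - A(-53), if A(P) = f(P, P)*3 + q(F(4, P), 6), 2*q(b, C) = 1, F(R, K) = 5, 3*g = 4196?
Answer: 9361/6 ≈ 1560.2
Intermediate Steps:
g = 4196/3 (g = (1/3)*4196 = 4196/3 ≈ 1398.7)
q(b, C) = 1/2 (q(b, C) = (1/2)*1 = 1/2)
A(P) = -5/2 + 3*P (A(P) = (-1 + P)*3 + 1/2 = (-3 + 3*P) + 1/2 = -5/2 + 3*P)
g - A(-53) = 4196/3 - (-5/2 + 3*(-53)) = 4196/3 - (-5/2 - 159) = 4196/3 - 1*(-323/2) = 4196/3 + 323/2 = 9361/6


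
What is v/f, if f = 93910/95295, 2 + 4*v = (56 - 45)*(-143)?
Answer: -30017925/75128 ≈ -399.56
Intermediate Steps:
v = -1575/4 (v = -1/2 + ((56 - 45)*(-143))/4 = -1/2 + (11*(-143))/4 = -1/2 + (1/4)*(-1573) = -1/2 - 1573/4 = -1575/4 ≈ -393.75)
f = 18782/19059 (f = 93910*(1/95295) = 18782/19059 ≈ 0.98547)
v/f = -1575/(4*18782/19059) = -1575/4*19059/18782 = -30017925/75128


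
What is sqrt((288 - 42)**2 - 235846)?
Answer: I*sqrt(175330) ≈ 418.72*I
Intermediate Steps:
sqrt((288 - 42)**2 - 235846) = sqrt(246**2 - 235846) = sqrt(60516 - 235846) = sqrt(-175330) = I*sqrt(175330)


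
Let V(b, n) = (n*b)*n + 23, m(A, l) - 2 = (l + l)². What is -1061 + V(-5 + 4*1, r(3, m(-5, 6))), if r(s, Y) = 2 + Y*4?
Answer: -344434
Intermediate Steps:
m(A, l) = 2 + 4*l² (m(A, l) = 2 + (l + l)² = 2 + (2*l)² = 2 + 4*l²)
r(s, Y) = 2 + 4*Y
V(b, n) = 23 + b*n² (V(b, n) = (b*n)*n + 23 = b*n² + 23 = 23 + b*n²)
-1061 + V(-5 + 4*1, r(3, m(-5, 6))) = -1061 + (23 + (-5 + 4*1)*(2 + 4*(2 + 4*6²))²) = -1061 + (23 + (-5 + 4)*(2 + 4*(2 + 4*36))²) = -1061 + (23 - (2 + 4*(2 + 144))²) = -1061 + (23 - (2 + 4*146)²) = -1061 + (23 - (2 + 584)²) = -1061 + (23 - 1*586²) = -1061 + (23 - 1*343396) = -1061 + (23 - 343396) = -1061 - 343373 = -344434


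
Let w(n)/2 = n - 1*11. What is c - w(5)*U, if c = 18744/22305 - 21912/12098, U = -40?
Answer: -21631334908/44974315 ≈ -480.97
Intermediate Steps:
w(n) = -22 + 2*n (w(n) = 2*(n - 1*11) = 2*(n - 11) = 2*(-11 + n) = -22 + 2*n)
c = -43663708/44974315 (c = 18744*(1/22305) - 21912*1/12098 = 6248/7435 - 10956/6049 = -43663708/44974315 ≈ -0.97086)
c - w(5)*U = -43663708/44974315 - (-22 + 2*5)*(-40) = -43663708/44974315 - (-22 + 10)*(-40) = -43663708/44974315 - (-12)*(-40) = -43663708/44974315 - 1*480 = -43663708/44974315 - 480 = -21631334908/44974315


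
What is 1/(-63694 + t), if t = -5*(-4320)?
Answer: -1/42094 ≈ -2.3756e-5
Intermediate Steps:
t = 21600
1/(-63694 + t) = 1/(-63694 + 21600) = 1/(-42094) = -1/42094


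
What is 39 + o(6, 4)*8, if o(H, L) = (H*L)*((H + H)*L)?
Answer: 9255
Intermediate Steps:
o(H, L) = 2*H**2*L**2 (o(H, L) = (H*L)*((2*H)*L) = (H*L)*(2*H*L) = 2*H**2*L**2)
39 + o(6, 4)*8 = 39 + (2*6**2*4**2)*8 = 39 + (2*36*16)*8 = 39 + 1152*8 = 39 + 9216 = 9255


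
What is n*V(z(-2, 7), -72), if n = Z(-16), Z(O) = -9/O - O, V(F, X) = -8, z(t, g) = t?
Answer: -265/2 ≈ -132.50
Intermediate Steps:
Z(O) = -O - 9/O
n = 265/16 (n = -1*(-16) - 9/(-16) = 16 - 9*(-1/16) = 16 + 9/16 = 265/16 ≈ 16.563)
n*V(z(-2, 7), -72) = (265/16)*(-8) = -265/2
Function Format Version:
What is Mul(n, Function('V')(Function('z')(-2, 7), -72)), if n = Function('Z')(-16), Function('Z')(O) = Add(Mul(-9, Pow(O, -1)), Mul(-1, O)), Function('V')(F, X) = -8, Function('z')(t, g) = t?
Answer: Rational(-265, 2) ≈ -132.50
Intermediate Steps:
Function('Z')(O) = Add(Mul(-1, O), Mul(-9, Pow(O, -1)))
n = Rational(265, 16) (n = Add(Mul(-1, -16), Mul(-9, Pow(-16, -1))) = Add(16, Mul(-9, Rational(-1, 16))) = Add(16, Rational(9, 16)) = Rational(265, 16) ≈ 16.563)
Mul(n, Function('V')(Function('z')(-2, 7), -72)) = Mul(Rational(265, 16), -8) = Rational(-265, 2)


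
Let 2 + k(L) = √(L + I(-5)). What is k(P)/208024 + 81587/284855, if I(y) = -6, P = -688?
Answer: 8485742189/29628338260 + I*√694/208024 ≈ 0.28641 + 0.00012664*I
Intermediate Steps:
k(L) = -2 + √(-6 + L) (k(L) = -2 + √(L - 6) = -2 + √(-6 + L))
k(P)/208024 + 81587/284855 = (-2 + √(-6 - 688))/208024 + 81587/284855 = (-2 + √(-694))*(1/208024) + 81587*(1/284855) = (-2 + I*√694)*(1/208024) + 81587/284855 = (-1/104012 + I*√694/208024) + 81587/284855 = 8485742189/29628338260 + I*√694/208024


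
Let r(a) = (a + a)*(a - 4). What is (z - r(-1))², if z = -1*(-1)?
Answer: 81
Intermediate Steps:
r(a) = 2*a*(-4 + a) (r(a) = (2*a)*(-4 + a) = 2*a*(-4 + a))
z = 1
(z - r(-1))² = (1 - 2*(-1)*(-4 - 1))² = (1 - 2*(-1)*(-5))² = (1 - 1*10)² = (1 - 10)² = (-9)² = 81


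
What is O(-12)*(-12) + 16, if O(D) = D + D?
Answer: 304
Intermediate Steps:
O(D) = 2*D
O(-12)*(-12) + 16 = (2*(-12))*(-12) + 16 = -24*(-12) + 16 = 288 + 16 = 304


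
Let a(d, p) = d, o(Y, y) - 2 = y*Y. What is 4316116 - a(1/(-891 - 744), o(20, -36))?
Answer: 7056849661/1635 ≈ 4.3161e+6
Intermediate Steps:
o(Y, y) = 2 + Y*y (o(Y, y) = 2 + y*Y = 2 + Y*y)
4316116 - a(1/(-891 - 744), o(20, -36)) = 4316116 - 1/(-891 - 744) = 4316116 - 1/(-1635) = 4316116 - 1*(-1/1635) = 4316116 + 1/1635 = 7056849661/1635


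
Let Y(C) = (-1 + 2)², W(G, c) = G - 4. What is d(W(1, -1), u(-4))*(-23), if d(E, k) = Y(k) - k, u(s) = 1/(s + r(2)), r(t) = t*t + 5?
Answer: -92/5 ≈ -18.400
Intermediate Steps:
r(t) = 5 + t² (r(t) = t² + 5 = 5 + t²)
W(G, c) = -4 + G
Y(C) = 1 (Y(C) = 1² = 1)
u(s) = 1/(9 + s) (u(s) = 1/(s + (5 + 2²)) = 1/(s + (5 + 4)) = 1/(s + 9) = 1/(9 + s))
d(E, k) = 1 - k
d(W(1, -1), u(-4))*(-23) = (1 - 1/(9 - 4))*(-23) = (1 - 1/5)*(-23) = (1 - 1*⅕)*(-23) = (1 - ⅕)*(-23) = (⅘)*(-23) = -92/5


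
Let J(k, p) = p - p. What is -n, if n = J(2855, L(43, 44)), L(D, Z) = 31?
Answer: 0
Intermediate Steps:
J(k, p) = 0
n = 0
-n = -1*0 = 0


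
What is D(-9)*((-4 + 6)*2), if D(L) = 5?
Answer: 20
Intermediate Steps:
D(-9)*((-4 + 6)*2) = 5*((-4 + 6)*2) = 5*(2*2) = 5*4 = 20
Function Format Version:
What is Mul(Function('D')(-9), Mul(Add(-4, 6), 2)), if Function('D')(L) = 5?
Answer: 20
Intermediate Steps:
Mul(Function('D')(-9), Mul(Add(-4, 6), 2)) = Mul(5, Mul(Add(-4, 6), 2)) = Mul(5, Mul(2, 2)) = Mul(5, 4) = 20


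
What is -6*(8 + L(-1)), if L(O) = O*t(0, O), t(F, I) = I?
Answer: -54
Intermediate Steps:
L(O) = O² (L(O) = O*O = O²)
-6*(8 + L(-1)) = -6*(8 + (-1)²) = -6*(8 + 1) = -6*9 = -54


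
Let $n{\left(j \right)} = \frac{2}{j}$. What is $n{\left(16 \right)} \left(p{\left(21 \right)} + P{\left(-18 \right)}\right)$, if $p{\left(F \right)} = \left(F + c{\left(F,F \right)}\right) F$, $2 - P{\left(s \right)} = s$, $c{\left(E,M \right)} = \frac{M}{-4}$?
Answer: $\frac{1403}{32} \approx 43.844$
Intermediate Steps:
$c{\left(E,M \right)} = - \frac{M}{4}$ ($c{\left(E,M \right)} = M \left(- \frac{1}{4}\right) = - \frac{M}{4}$)
$P{\left(s \right)} = 2 - s$
$p{\left(F \right)} = \frac{3 F^{2}}{4}$ ($p{\left(F \right)} = \left(F - \frac{F}{4}\right) F = \frac{3 F}{4} F = \frac{3 F^{2}}{4}$)
$n{\left(16 \right)} \left(p{\left(21 \right)} + P{\left(-18 \right)}\right) = \frac{2}{16} \left(\frac{3 \cdot 21^{2}}{4} + \left(2 - -18\right)\right) = 2 \cdot \frac{1}{16} \left(\frac{3}{4} \cdot 441 + \left(2 + 18\right)\right) = \frac{\frac{1323}{4} + 20}{8} = \frac{1}{8} \cdot \frac{1403}{4} = \frac{1403}{32}$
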